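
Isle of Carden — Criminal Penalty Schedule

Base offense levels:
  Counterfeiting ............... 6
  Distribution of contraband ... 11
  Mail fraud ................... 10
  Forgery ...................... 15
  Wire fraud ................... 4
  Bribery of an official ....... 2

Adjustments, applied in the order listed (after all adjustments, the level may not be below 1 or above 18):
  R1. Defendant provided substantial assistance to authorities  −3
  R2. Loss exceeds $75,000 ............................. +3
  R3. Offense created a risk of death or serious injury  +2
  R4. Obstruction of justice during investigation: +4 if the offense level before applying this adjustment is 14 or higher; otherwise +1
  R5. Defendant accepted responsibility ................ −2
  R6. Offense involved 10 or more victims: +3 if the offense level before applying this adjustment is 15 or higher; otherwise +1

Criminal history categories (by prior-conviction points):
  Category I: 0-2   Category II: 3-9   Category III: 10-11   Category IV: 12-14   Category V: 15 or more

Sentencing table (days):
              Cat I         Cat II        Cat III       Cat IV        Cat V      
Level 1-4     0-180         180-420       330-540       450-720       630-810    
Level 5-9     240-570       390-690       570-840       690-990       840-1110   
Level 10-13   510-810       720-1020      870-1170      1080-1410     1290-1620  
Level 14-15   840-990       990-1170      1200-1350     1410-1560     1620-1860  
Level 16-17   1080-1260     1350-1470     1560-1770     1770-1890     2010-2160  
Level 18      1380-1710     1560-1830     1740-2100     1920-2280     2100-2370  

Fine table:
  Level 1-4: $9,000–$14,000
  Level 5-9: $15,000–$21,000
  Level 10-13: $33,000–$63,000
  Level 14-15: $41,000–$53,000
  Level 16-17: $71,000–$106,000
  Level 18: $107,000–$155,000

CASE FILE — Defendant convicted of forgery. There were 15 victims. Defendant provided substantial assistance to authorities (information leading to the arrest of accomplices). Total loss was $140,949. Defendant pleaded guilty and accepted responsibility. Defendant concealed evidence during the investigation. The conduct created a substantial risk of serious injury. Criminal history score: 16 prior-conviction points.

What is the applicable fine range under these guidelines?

$107,000–$155,000

Base offense level for forgery: 15.
R1 applies: 15 − 3 = 12.
R2 applies: 12 + 3 = 15.
R3 applies: 15 + 2 = 17.
R4 applies (level before this adjustment is 17 ≥ 14, so +4): 17 + 4 = 21.
R5 applies: 21 − 2 = 19.
R6 applies (level before this adjustment is 19 ≥ 15, so +3): 19 + 3 = 22.
Level 22 exceeds the maximum of 18; capped at 18.
Final offense level: 18.
Level 18 falls in the 18 band.
Fine table: Level 18 → $107,000–$155,000.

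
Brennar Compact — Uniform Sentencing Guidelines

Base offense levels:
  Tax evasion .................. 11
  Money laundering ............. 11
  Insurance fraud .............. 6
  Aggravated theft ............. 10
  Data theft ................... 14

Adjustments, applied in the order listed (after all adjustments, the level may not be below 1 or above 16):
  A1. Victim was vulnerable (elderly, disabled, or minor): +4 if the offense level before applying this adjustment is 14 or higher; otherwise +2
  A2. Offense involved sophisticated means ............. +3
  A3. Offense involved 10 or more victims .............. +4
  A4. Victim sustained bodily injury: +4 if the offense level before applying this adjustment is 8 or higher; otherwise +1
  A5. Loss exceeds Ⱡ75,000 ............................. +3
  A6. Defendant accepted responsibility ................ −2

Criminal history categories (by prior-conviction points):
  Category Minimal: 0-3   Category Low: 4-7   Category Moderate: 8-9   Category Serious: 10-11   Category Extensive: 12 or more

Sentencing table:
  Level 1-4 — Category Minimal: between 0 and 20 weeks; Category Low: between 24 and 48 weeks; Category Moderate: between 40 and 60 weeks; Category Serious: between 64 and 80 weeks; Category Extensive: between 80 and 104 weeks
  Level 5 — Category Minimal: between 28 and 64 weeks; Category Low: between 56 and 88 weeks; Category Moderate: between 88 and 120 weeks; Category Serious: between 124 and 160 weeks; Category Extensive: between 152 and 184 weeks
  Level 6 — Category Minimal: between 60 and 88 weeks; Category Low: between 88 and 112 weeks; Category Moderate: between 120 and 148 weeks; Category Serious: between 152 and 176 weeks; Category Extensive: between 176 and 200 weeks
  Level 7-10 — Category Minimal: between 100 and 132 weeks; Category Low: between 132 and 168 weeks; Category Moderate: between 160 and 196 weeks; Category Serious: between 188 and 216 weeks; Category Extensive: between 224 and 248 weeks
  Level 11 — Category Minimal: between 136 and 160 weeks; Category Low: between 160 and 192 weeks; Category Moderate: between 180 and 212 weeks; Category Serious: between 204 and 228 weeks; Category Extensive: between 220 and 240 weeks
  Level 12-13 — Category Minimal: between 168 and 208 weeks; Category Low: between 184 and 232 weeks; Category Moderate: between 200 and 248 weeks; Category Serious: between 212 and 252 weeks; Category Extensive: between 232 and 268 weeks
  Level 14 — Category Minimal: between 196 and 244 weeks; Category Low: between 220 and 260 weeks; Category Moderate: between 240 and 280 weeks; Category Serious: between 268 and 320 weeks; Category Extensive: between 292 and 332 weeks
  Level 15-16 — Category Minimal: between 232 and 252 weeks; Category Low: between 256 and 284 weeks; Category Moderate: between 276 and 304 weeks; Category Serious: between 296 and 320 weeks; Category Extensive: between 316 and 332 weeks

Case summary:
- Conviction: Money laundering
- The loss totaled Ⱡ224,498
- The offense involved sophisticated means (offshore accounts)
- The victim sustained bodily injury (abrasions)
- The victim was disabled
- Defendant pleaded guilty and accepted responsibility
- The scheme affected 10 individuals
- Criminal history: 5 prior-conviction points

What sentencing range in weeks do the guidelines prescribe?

256-284 weeks

Base offense level for money laundering: 11.
A1 applies (level before this adjustment is 11 < 14, so +2): 11 + 2 = 13.
A2 applies: 13 + 3 = 16.
A3 applies: 16 + 4 = 20.
A4 applies (level before this adjustment is 20 ≥ 8, so +4): 20 + 4 = 24.
A5 applies: 24 + 3 = 27.
A6 applies: 27 − 2 = 25.
Level 25 exceeds the maximum of 16; capped at 16.
Final offense level: 16.
Criminal history: 5 prior points → Category Low (4-7).
Level 16 falls in the 15-16 band.
Grid: Level 15-16 × Category Low = 256-284 weeks.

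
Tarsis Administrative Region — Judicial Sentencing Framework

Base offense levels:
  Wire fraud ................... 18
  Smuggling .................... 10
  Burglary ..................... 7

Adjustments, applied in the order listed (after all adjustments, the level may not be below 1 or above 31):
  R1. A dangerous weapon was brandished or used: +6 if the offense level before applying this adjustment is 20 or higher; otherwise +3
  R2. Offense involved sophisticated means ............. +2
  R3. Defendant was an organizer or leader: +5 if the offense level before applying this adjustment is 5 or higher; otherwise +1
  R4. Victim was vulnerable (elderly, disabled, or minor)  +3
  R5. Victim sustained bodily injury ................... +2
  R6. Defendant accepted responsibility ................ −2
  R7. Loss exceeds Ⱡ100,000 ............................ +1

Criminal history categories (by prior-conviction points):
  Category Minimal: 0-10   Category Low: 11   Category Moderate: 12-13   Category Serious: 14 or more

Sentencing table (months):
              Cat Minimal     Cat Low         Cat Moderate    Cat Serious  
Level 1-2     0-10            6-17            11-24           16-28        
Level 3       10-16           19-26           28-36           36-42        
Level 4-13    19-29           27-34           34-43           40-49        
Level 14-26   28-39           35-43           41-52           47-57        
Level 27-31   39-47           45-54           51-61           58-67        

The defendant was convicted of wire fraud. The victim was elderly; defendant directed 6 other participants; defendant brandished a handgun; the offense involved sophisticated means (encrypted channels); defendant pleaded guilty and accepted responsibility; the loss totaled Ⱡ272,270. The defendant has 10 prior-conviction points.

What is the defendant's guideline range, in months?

39-47 months

Base offense level for wire fraud: 18.
R1 applies (level before this adjustment is 18 < 20, so +3): 18 + 3 = 21.
R2 applies: 21 + 2 = 23.
R3 applies (level before this adjustment is 23 ≥ 5, so +5): 23 + 5 = 28.
R4 applies: 28 + 3 = 31.
R5 does not apply.
R6 applies: 31 − 2 = 29.
R7 applies: 29 + 1 = 30.
Final offense level: 30.
Criminal history: 10 prior points → Category Minimal (0-10).
Level 30 falls in the 27-31 band.
Grid: Level 27-31 × Category Minimal = 39-47 months.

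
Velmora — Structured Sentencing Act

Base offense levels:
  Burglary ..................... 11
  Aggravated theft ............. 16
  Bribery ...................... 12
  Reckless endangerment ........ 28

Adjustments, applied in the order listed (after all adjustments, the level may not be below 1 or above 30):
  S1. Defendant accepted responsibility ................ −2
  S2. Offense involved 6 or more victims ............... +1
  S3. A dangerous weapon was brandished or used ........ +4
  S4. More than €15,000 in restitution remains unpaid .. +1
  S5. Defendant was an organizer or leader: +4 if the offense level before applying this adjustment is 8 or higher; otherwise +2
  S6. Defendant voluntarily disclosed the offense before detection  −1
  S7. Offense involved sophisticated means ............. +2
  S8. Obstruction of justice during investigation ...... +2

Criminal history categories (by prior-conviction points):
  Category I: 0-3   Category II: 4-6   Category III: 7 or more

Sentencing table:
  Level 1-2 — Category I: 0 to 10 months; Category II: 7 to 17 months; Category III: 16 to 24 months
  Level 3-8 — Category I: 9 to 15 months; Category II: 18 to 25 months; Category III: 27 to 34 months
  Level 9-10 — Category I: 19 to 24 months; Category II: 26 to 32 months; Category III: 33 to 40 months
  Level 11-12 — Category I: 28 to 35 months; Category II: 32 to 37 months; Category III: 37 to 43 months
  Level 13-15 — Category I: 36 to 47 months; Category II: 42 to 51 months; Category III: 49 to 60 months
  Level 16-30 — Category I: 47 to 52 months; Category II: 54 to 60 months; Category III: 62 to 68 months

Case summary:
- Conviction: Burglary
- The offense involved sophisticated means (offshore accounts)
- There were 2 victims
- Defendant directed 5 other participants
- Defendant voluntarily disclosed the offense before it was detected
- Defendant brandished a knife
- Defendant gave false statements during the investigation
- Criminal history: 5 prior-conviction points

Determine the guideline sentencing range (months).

54-60 months

Base offense level for burglary: 11.
S1 does not apply.
S3 applies: 11 + 4 = 15.
S4 does not apply.
S5 applies (level before this adjustment is 15 ≥ 8, so +4): 15 + 4 = 19.
S6 applies: 19 − 1 = 18.
S7 applies: 18 + 2 = 20.
S8 applies: 20 + 2 = 22.
Final offense level: 22.
Criminal history: 5 prior points → Category II (4-6).
Level 22 falls in the 16-30 band.
Grid: Level 16-30 × Category II = 54-60 months.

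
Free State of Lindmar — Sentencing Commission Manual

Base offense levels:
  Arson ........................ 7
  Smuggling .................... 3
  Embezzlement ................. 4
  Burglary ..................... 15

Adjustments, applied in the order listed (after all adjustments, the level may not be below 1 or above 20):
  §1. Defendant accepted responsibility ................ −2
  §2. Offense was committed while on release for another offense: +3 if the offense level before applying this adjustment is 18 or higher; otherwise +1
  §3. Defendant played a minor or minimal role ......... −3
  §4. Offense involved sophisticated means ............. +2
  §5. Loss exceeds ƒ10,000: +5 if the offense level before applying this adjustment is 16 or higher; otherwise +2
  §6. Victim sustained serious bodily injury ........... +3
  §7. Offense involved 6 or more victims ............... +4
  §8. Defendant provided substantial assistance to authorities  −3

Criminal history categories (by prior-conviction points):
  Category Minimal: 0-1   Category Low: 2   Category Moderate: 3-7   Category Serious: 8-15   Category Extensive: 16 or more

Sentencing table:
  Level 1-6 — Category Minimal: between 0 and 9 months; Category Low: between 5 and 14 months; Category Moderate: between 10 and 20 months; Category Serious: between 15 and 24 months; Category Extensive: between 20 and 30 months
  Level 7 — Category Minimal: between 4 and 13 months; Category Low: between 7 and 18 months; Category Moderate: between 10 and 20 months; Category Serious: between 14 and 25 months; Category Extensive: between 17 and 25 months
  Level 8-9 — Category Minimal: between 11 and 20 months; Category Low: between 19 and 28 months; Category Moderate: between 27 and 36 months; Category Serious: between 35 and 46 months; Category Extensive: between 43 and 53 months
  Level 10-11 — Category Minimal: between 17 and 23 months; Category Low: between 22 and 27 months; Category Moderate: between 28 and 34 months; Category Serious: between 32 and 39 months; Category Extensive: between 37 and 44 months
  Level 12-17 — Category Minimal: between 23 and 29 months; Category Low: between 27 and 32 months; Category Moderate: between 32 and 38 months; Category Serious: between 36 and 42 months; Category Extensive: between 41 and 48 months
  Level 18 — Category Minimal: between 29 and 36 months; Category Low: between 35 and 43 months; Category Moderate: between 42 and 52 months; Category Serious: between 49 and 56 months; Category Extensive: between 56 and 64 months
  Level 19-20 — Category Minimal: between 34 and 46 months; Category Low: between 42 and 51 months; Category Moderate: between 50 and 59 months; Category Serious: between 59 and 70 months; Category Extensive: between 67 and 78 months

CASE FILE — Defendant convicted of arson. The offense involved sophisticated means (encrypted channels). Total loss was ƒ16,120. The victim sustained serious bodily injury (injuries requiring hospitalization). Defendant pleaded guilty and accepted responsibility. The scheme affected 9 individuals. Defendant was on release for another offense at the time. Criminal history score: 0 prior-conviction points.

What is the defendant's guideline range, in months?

23-29 months

Base offense level for arson: 7.
§1 applies: 7 − 2 = 5.
§2 applies (level before this adjustment is 5 < 18, so +1): 5 + 1 = 6.
§4 applies: 6 + 2 = 8.
§5 applies (level before this adjustment is 8 < 16, so +2): 8 + 2 = 10.
§6 applies: 10 + 3 = 13.
§7 applies: 13 + 4 = 17.
§8 does not apply.
Final offense level: 17.
Criminal history: 0 prior points → Category Minimal (0-1).
Level 17 falls in the 12-17 band.
Grid: Level 12-17 × Category Minimal = 23-29 months.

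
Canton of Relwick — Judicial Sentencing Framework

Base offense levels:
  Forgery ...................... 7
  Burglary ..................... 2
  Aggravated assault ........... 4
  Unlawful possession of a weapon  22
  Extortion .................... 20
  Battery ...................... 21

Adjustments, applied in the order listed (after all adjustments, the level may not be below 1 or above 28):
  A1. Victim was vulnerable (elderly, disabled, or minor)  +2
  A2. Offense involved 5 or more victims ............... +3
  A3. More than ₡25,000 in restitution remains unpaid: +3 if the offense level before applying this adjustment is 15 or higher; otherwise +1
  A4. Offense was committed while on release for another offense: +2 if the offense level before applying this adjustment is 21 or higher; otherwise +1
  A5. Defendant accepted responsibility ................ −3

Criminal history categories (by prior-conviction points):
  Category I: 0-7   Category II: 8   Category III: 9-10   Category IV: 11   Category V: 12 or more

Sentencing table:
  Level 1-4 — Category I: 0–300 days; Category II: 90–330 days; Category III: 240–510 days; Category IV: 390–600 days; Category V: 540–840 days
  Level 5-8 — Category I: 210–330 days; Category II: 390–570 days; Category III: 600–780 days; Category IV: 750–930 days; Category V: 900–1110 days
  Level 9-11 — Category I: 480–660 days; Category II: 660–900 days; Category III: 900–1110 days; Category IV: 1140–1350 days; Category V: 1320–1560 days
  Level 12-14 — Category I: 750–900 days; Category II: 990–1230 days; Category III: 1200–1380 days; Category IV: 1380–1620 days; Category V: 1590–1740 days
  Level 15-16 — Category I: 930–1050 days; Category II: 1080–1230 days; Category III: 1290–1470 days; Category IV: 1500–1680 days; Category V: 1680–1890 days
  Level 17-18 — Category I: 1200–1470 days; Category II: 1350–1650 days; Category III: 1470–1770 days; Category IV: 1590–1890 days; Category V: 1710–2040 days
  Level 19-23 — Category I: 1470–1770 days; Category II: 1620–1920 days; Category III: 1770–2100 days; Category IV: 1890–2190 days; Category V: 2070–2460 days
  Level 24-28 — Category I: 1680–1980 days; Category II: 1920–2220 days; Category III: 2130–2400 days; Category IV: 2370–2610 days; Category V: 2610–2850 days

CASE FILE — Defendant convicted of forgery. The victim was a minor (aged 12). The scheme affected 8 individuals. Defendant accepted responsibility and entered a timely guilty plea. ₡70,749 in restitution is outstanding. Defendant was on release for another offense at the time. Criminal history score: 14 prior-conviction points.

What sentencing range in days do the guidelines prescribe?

Base offense level for forgery: 7.
A1 applies: 7 + 2 = 9.
A2 applies: 9 + 3 = 12.
A3 applies (level before this adjustment is 12 < 15, so +1): 12 + 1 = 13.
A4 applies (level before this adjustment is 13 < 21, so +1): 13 + 1 = 14.
A5 applies: 14 − 3 = 11.
Final offense level: 11.
Criminal history: 14 prior points → Category V (12+).
Level 11 falls in the 9-11 band.
Grid: Level 9-11 × Category V = 1320-1560 days.

1320-1560 days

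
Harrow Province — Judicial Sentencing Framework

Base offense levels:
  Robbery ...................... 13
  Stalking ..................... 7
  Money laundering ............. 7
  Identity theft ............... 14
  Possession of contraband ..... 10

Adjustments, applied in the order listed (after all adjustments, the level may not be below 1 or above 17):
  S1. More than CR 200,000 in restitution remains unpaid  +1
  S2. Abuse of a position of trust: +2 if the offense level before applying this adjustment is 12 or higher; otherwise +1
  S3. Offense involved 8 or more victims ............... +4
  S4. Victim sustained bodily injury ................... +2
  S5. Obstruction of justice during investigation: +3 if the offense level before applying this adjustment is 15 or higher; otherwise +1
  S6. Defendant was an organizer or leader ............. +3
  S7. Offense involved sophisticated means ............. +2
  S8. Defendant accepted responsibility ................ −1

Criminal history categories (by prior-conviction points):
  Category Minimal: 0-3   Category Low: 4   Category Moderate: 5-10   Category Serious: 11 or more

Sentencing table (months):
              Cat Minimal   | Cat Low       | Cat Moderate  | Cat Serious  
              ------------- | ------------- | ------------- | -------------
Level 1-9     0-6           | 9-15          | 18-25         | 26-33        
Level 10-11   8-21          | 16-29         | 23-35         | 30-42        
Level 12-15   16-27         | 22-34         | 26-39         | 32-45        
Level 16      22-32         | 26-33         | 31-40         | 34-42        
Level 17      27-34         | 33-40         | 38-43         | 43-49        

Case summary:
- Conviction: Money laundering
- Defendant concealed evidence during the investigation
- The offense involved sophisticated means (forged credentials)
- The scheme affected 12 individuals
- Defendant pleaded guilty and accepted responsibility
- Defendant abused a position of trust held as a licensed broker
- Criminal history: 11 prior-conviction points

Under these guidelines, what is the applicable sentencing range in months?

32-45 months

Base offense level for money laundering: 7.
S2 applies (level before this adjustment is 7 < 12, so +1): 7 + 1 = 8.
S3 applies: 8 + 4 = 12.
S5 applies (level before this adjustment is 12 < 15, so +1): 12 + 1 = 13.
S7 applies: 13 + 2 = 15.
S8 applies: 15 − 1 = 14.
Final offense level: 14.
Criminal history: 11 prior points → Category Serious (11+).
Level 14 falls in the 12-15 band.
Grid: Level 12-15 × Category Serious = 32-45 months.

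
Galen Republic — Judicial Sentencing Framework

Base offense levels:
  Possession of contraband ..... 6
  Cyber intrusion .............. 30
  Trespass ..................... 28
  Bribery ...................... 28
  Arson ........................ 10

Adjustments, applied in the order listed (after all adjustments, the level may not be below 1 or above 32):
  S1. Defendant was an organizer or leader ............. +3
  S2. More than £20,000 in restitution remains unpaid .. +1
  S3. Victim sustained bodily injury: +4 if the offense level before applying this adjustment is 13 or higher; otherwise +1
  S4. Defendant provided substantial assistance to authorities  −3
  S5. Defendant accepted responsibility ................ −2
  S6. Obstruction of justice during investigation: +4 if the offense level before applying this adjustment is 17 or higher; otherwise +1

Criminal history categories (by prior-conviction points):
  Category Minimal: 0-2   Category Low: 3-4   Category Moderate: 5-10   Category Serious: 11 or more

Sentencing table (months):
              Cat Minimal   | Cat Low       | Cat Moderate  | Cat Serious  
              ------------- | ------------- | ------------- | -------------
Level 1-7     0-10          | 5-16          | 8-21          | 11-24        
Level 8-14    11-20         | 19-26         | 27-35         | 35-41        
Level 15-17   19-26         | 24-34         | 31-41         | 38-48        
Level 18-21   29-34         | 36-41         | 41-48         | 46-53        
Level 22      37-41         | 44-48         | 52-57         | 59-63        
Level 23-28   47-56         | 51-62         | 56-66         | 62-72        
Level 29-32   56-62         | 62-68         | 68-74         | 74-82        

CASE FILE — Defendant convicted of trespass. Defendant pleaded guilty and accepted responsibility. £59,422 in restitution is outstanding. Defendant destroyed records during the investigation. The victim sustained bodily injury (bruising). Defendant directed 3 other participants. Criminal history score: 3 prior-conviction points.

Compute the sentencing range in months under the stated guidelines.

62-68 months

Base offense level for trespass: 28.
S1 applies: 28 + 3 = 31.
S2 applies: 31 + 1 = 32.
S3 applies (level before this adjustment is 32 ≥ 13, so +4): 32 + 4 = 36.
S4 does not apply.
S5 applies: 36 − 2 = 34.
S6 applies (level before this adjustment is 34 ≥ 17, so +4): 34 + 4 = 38.
Level 38 exceeds the maximum of 32; capped at 32.
Final offense level: 32.
Criminal history: 3 prior points → Category Low (3-4).
Level 32 falls in the 29-32 band.
Grid: Level 29-32 × Category Low = 62-68 months.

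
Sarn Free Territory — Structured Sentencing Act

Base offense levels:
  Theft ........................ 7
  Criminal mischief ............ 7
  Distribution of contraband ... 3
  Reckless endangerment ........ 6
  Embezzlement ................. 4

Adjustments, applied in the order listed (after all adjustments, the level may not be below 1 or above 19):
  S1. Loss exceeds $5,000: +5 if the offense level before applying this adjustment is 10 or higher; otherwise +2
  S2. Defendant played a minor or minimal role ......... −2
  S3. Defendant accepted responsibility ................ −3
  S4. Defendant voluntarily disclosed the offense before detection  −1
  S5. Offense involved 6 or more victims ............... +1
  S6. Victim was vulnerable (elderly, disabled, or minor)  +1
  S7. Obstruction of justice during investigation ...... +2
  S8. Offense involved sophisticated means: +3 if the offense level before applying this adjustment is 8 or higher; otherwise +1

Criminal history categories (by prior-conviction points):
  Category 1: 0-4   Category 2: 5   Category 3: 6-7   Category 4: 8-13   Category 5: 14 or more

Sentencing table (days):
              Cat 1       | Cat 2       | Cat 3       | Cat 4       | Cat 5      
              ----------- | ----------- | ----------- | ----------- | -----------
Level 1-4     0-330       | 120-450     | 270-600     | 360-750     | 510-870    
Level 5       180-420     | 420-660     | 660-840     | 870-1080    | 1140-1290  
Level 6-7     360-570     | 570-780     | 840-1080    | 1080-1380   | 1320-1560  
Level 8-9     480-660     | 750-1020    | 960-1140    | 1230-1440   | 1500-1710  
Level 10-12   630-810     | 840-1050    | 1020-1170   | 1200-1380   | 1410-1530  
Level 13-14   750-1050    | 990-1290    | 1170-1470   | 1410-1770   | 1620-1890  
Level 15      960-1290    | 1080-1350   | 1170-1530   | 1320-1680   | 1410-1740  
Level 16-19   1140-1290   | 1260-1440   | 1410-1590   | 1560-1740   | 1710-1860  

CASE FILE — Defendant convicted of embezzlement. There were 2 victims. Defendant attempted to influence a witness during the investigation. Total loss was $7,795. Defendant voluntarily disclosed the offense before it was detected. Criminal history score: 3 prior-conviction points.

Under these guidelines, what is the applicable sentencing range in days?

360-570 days

Base offense level for embezzlement: 4.
S1 applies (level before this adjustment is 4 < 10, so +2): 4 + 2 = 6.
S3 does not apply.
S4 applies: 6 − 1 = 5.
S5 does not apply.
S6 does not apply.
S7 applies: 5 + 2 = 7.
S8 does not apply.
Final offense level: 7.
Criminal history: 3 prior points → Category 1 (0-4).
Level 7 falls in the 6-7 band.
Grid: Level 6-7 × Category 1 = 360-570 days.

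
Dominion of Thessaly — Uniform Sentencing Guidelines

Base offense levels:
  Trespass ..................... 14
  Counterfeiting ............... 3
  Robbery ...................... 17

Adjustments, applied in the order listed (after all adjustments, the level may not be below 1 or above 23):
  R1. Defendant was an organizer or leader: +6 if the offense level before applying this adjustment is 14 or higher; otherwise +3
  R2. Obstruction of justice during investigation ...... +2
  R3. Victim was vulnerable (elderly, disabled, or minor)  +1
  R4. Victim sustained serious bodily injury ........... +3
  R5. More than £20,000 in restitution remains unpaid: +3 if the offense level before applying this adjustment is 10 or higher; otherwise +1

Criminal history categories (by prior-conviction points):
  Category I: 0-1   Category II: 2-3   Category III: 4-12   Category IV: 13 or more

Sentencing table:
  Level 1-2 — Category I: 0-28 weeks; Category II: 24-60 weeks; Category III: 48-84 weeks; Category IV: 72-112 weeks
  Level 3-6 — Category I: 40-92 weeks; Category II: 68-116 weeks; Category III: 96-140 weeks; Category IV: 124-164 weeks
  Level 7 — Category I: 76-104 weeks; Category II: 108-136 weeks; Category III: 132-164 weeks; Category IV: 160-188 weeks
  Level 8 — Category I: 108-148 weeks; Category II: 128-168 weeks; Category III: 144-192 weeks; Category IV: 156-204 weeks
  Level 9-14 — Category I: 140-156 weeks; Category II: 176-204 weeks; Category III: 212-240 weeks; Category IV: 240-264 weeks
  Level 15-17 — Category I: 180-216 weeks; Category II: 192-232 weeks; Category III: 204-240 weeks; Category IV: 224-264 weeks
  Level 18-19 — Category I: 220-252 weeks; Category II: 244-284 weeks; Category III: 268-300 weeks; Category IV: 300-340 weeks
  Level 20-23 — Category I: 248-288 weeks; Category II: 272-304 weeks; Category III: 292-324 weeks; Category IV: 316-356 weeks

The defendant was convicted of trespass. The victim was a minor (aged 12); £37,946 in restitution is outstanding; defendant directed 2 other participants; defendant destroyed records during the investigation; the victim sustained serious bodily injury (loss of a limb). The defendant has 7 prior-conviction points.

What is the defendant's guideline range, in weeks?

292-324 weeks

Base offense level for trespass: 14.
R1 applies (level before this adjustment is 14 ≥ 14, so +6): 14 + 6 = 20.
R2 applies: 20 + 2 = 22.
R3 applies: 22 + 1 = 23.
R4 applies: 23 + 3 = 26.
R5 applies (level before this adjustment is 26 ≥ 10, so +3): 26 + 3 = 29.
Level 29 exceeds the maximum of 23; capped at 23.
Final offense level: 23.
Criminal history: 7 prior points → Category III (4-12).
Level 23 falls in the 20-23 band.
Grid: Level 20-23 × Category III = 292-324 weeks.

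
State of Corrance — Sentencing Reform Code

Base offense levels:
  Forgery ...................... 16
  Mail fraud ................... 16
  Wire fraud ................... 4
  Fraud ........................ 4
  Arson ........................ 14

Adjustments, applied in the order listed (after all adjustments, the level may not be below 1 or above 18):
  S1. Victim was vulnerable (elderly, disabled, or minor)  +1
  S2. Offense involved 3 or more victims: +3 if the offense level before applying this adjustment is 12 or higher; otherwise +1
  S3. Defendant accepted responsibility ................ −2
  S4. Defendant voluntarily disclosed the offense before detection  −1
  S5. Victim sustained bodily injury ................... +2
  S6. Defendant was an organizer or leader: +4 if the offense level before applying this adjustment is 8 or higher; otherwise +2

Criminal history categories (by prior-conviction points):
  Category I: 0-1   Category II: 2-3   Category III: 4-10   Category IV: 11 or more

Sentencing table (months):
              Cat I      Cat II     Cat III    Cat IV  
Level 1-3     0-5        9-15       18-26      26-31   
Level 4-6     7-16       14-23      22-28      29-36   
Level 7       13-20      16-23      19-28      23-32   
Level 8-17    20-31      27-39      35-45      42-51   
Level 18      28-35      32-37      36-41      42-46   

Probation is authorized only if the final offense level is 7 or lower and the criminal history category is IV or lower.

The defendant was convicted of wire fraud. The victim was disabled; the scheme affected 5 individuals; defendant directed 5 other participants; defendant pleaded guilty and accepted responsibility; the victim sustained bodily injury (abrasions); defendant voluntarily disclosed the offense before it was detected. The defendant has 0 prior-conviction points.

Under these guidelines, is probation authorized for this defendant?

Yes

Base offense level for wire fraud: 4.
S1 applies: 4 + 1 = 5.
S2 applies (level before this adjustment is 5 < 12, so +1): 5 + 1 = 6.
S3 applies: 6 − 2 = 4.
S4 applies: 4 − 1 = 3.
S5 applies: 3 + 2 = 5.
S6 applies (level before this adjustment is 5 < 8, so +2): 5 + 2 = 7.
Final offense level: 7.
Criminal history: 0 prior points → Category I (0-1).
Level 7 falls in the 7 band.
Grid: Level 7 × Category I = 13-20 months.
Probation check: level 7 ≤ 7 and category I ≤ IV → eligible.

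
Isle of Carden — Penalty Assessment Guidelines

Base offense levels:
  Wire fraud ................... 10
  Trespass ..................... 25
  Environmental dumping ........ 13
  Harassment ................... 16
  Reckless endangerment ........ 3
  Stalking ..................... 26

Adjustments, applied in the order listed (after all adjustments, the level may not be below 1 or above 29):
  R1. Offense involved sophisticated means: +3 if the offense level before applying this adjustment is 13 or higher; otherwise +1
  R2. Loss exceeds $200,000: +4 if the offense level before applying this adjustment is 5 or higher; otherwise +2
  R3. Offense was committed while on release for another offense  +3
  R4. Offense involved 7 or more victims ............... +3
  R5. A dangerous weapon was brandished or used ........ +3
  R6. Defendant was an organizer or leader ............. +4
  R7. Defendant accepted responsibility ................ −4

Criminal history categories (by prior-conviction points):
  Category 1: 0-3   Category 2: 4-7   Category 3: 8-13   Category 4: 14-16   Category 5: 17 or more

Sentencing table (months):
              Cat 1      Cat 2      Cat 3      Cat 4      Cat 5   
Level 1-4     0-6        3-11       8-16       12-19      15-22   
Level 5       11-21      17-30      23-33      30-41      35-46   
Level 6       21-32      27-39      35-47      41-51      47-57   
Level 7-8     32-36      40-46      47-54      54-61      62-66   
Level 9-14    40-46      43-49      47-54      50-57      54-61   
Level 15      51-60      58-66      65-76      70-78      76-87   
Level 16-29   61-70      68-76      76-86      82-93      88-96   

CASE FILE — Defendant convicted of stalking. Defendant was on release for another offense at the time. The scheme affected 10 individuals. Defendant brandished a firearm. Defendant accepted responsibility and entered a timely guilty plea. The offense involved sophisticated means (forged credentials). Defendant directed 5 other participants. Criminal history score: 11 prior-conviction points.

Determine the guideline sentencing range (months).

76-86 months

Base offense level for stalking: 26.
R1 applies (level before this adjustment is 26 ≥ 13, so +3): 26 + 3 = 29.
R2 does not apply.
R3 applies: 29 + 3 = 32.
R4 applies: 32 + 3 = 35.
R5 applies: 35 + 3 = 38.
R6 applies: 38 + 4 = 42.
R7 applies: 42 − 4 = 38.
Level 38 exceeds the maximum of 29; capped at 29.
Final offense level: 29.
Criminal history: 11 prior points → Category 3 (8-13).
Level 29 falls in the 16-29 band.
Grid: Level 16-29 × Category 3 = 76-86 months.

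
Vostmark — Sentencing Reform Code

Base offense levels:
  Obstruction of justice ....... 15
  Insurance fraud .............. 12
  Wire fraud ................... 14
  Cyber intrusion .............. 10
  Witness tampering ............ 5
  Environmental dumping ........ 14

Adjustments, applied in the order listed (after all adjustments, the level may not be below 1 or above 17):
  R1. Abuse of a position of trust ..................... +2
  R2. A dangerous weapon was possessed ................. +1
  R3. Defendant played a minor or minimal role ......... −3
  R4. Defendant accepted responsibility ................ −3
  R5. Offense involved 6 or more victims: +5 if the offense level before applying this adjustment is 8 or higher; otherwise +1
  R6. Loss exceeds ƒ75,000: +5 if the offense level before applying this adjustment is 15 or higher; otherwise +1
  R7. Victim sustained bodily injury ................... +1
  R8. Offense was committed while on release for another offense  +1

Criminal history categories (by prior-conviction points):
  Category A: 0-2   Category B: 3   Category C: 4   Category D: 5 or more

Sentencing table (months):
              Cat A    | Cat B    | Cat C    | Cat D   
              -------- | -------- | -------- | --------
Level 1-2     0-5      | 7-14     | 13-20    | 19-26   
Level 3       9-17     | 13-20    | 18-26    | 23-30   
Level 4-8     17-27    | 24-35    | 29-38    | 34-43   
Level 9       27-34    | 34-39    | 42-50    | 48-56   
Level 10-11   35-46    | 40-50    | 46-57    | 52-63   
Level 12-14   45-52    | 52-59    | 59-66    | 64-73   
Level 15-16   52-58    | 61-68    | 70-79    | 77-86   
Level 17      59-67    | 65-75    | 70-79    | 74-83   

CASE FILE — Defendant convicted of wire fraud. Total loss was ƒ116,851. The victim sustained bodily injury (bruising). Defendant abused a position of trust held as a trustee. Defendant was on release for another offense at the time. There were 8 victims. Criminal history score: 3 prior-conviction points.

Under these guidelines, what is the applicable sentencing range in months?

65-75 months

Base offense level for wire fraud: 14.
R1 applies: 14 + 2 = 16.
R5 applies (level before this adjustment is 16 ≥ 8, so +5): 16 + 5 = 21.
R6 applies (level before this adjustment is 21 ≥ 15, so +5): 21 + 5 = 26.
R7 applies: 26 + 1 = 27.
R8 applies: 27 + 1 = 28.
Level 28 exceeds the maximum of 17; capped at 17.
Final offense level: 17.
Criminal history: 3 prior points → Category B (3).
Level 17 falls in the 17 band.
Grid: Level 17 × Category B = 65-75 months.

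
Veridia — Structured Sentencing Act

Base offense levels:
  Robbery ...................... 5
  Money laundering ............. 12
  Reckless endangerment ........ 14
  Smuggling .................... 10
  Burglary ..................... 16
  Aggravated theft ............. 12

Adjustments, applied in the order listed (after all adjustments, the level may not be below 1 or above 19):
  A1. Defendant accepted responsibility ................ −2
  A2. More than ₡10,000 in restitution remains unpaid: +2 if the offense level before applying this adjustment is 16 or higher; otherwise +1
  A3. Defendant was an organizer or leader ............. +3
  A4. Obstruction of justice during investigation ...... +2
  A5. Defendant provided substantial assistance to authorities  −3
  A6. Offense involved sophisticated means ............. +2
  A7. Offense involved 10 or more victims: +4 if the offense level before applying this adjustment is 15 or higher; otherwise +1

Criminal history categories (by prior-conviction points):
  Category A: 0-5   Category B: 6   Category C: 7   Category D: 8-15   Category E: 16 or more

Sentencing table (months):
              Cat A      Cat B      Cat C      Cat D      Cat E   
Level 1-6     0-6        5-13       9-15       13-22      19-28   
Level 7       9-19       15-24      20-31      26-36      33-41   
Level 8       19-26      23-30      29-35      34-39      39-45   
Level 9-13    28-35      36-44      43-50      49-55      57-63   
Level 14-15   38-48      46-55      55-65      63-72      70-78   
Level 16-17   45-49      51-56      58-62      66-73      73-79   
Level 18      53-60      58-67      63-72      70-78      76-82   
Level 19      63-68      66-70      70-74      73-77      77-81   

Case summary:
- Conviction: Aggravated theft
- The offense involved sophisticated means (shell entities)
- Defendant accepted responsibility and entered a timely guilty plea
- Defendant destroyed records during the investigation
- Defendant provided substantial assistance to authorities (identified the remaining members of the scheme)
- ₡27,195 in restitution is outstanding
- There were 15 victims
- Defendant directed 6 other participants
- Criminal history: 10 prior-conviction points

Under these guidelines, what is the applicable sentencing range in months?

Base offense level for aggravated theft: 12.
A1 applies: 12 − 2 = 10.
A2 applies (level before this adjustment is 10 < 16, so +1): 10 + 1 = 11.
A3 applies: 11 + 3 = 14.
A4 applies: 14 + 2 = 16.
A5 applies: 16 − 3 = 13.
A6 applies: 13 + 2 = 15.
A7 applies (level before this adjustment is 15 ≥ 15, so +4): 15 + 4 = 19.
Final offense level: 19.
Criminal history: 10 prior points → Category D (8-15).
Level 19 falls in the 19 band.
Grid: Level 19 × Category D = 73-77 months.

73-77 months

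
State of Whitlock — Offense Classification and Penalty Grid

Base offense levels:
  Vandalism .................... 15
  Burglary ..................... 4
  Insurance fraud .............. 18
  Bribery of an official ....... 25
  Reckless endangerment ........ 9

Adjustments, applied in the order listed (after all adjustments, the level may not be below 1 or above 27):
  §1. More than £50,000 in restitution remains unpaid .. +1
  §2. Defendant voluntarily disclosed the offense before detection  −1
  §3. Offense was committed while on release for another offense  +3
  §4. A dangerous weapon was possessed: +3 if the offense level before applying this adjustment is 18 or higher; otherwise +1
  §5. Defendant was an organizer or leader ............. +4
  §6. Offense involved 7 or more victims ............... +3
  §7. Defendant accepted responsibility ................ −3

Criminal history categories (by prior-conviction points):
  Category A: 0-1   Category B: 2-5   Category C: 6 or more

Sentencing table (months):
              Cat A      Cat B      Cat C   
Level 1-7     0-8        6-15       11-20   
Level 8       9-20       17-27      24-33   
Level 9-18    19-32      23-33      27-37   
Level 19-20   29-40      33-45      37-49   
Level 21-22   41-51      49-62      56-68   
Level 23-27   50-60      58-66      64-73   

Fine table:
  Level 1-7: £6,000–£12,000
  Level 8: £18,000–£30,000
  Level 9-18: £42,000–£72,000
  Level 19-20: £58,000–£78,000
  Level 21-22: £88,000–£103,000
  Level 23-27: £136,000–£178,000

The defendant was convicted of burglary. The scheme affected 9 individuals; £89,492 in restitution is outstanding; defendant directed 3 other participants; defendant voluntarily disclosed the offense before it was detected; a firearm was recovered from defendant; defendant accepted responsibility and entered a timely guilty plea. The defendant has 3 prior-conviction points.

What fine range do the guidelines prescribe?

Base offense level for burglary: 4.
§1 applies: 4 + 1 = 5.
§2 applies: 5 − 1 = 4.
§3 does not apply.
§4 applies (level before this adjustment is 4 < 18, so +1): 4 + 1 = 5.
§5 applies: 5 + 4 = 9.
§6 applies: 9 + 3 = 12.
§7 applies: 12 − 3 = 9.
Final offense level: 9.
Level 9 falls in the 9-18 band.
Fine table: Level 9-18 → £42,000–£72,000.

£42,000–£72,000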